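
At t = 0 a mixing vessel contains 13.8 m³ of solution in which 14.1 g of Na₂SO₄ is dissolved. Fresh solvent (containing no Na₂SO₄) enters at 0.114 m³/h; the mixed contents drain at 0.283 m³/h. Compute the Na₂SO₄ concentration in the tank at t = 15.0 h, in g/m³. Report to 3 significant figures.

Total volume: dV/dt = Q_in − Q_out = -0.16900 m³/h, so V(t) = 13.8 − 0.16900 t and V(15.0) = 11.265 m³.
Solute balance: dm/dt = 0 − Q_out C = −Q_out m/V(t).
Separate: dm/m = −Q_out dt/V(t) ⇒ ln(m/m₀) = −(Q_out/(Q_in−Q_out)) ln(V/V₀).
m = m₀ (V₀/V)^(Q_out/(Q_in−Q_out)) = 14.1 × (13.8/11.265)^(-1.6746) = 10.037 g.
C = m/V = 10.037/11.265 = 0.89100 g/m³.

0.891 g/m³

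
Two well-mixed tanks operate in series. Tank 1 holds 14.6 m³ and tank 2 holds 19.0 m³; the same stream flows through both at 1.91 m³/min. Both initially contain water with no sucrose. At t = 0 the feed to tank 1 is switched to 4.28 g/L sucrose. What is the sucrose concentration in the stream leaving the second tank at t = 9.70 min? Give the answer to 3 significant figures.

Species balance on tank i: dCᵢ/dt = (Cᵢ₋₁ − Cᵢ)/τᵢ with τᵢ = Vᵢ/Q.
τ₁ = 14.6/1.91 = 7.6440 min; τ₂ = 19.0/1.91 = 9.9476 min.
Tank 1: C₁ = C_in(1 − e^(−t/τ₁)). Tank 2 (τ₁ ≠ τ₂): C₂ = C_in[1 − (τ₁ e^(−t/τ₁) − τ₂ e^(−t/τ₂))/(τ₁ − τ₂)].
At t = 9.70: e^(−t/τ₁) = 0.28112, e^(−t/τ₂) = 0.37715.
C₂ = 4.28·[1 − (7.6440·0.28112 − 9.9476·0.37715)/(-2.3037)] = 4.28·0.30419 = 1.3020 g/L.

1.30 g/L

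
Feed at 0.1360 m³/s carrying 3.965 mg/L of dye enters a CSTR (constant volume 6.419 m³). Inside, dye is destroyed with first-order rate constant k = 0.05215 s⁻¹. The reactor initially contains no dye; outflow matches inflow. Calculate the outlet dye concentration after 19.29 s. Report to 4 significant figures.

0.8671 mg/L

Species balance: V dC/dt = Q C_in − Q C − k V C.
dC/dt = (Q/V) C_in − (Q/V + k) C; effective rate a = Q/V + k = 0.0211871 + 0.05215 = 0.0733371 s⁻¹.
C_ss = Q C_in/(Q + kV) = 1.14549 mg/L; C(t) = C_ss + (C₀ − C_ss) e^(−a t).
C(19.29) = 1.14549 + (-1.14549)·e^(−0.0733371·19.29) = 1.14549 + (-1.14549)·0.243005 = 0.867129 mg/L.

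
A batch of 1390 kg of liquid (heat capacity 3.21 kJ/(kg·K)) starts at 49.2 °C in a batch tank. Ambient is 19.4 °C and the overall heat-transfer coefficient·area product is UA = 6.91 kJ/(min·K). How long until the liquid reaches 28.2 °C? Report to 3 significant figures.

788 min

Lumped-capacitance energy balance: M c_p dT/dt = UA(T_amb − T).
τ = M c_p/UA = 645.72 min; T_ss = T_amb = 19.400 °C.
T(t) = T_ss + (T₀ − T_ss)e^(−t/τ); set T = 28.2:
t = −τ ln[(T − T_ss)/(T₀ − T_ss)] = −645.72 · ln(0.29530) = 787.62 min.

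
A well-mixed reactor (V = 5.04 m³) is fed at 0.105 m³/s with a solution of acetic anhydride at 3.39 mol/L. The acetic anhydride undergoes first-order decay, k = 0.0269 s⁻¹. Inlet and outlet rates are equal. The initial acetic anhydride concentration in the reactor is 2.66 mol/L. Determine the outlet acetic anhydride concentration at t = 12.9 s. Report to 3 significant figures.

V dC/dt = Q(C_in − C) − k V C.
dC/dt = (Q/V) C_in − (Q/V + k) C; effective rate a = Q/V + k = 0.020833 + 0.0269 = 0.047733 s⁻¹.
C_ss = Q C_in/(Q + kV) = 1.4796 mol/L; C(t) = C_ss + (C₀ − C_ss) e^(−a t).
C(12.9) = 1.4796 + (1.1804)·e^(−0.047733·12.9) = 1.4796 + (1.1804)·0.54023 = 2.1173 mol/L.

2.12 mol/L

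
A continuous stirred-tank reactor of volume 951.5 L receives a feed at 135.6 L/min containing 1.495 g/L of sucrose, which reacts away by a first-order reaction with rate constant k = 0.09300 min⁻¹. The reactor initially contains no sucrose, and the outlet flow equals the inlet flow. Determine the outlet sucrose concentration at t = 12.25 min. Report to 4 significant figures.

0.8541 g/L

V dC/dt = Q(C_in − C) − k V C.
dC/dt = (Q/V) C_in − (Q/V + k) C; effective rate a = Q/V + k = 0.142512 + 0.09300 = 0.235512 min⁻¹.
C_ss = Q C_in/(Q + kV) = 0.904647 g/L; C(t) = C_ss + (C₀ − C_ss) e^(−a t).
C(12.25) = 0.904647 + (-0.904647)·e^(−0.235512·12.25) = 0.904647 + (-0.904647)·0.0558537 = 0.854120 g/L.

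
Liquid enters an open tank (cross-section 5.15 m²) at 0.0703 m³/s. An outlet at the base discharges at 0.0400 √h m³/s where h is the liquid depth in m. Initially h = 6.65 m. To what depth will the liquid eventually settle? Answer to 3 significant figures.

Mass balance (ρ constant): A dh/dt = Q_in − 0.0400 √h. At steady state dh/dt = 0:
Q_in = 0.0400 √h_ss ⇒ √h_ss = 0.0703/0.0400 = 1.7575.
h_ss = 1.7575² = 3.0888 m. (Since h₀ = 6.65 m > h_ss, the level will fall toward this value.)

3.09 m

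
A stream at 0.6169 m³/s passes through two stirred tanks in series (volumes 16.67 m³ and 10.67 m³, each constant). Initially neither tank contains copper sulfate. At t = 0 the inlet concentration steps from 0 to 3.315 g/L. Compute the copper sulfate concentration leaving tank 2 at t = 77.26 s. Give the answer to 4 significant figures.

2.855 g/L

Each tank obeys Vᵢ dCᵢ/dt = Q(Cᵢ₋₁ − Cᵢ), so τᵢ = Vᵢ/Q.
τ₁ = 16.67/0.6169 = 27.0222 s; τ₂ = 10.67/0.6169 = 17.2962 s.
Solving the cascade with C₁(0)=C₂(0)=0 gives C₂(t) = C_in[1 − (τ₁ e^(−t/τ₁) − τ₂ e^(−t/τ₂))/(τ₁ − τ₂)].
At t = 77.26: e^(−t/τ₁) = 0.0573186, e^(−t/τ₂) = 0.0114830.
C₂ = 3.315·[1 − (27.0222·0.0573186 − 17.2962·0.0114830)/(9.72605)] = 3.315·0.861170 = 2.85478 g/L.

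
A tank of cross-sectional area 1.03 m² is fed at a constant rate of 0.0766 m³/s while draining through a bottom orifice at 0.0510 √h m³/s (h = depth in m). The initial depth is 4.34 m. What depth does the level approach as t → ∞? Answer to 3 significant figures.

Mass balance (ρ constant): A dh/dt = Q_in − 0.0510 √h. At steady state dh/dt = 0:
Q_in = 0.0510 √h_ss ⇒ √h_ss = 0.0766/0.0510 = 1.5020.
h_ss = 1.5020² = 2.2559 m. (Since h₀ = 4.34 m > h_ss, the level will fall toward this value.)

2.26 m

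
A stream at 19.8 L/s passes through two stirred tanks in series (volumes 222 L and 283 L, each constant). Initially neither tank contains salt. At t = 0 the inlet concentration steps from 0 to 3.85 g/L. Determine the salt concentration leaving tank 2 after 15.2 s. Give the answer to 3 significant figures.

Species balance on tank i: dCᵢ/dt = (Cᵢ₋₁ − Cᵢ)/τᵢ with τᵢ = Vᵢ/Q.
τ₁ = 222/19.8 = 11.212 s; τ₂ = 283/19.8 = 14.293 s.
Tank 1: C₁ = C_in(1 − e^(−t/τ₁)). Tank 2 (τ₁ ≠ τ₂): C₂ = C_in[1 − (τ₁ e^(−t/τ₁) − τ₂ e^(−t/τ₂))/(τ₁ − τ₂)].
At t = 15.2: e^(−t/τ₁) = 0.25777, e^(−t/τ₂) = 0.34526.
C₂ = 3.85·[1 − (11.212·0.25777 − 14.293·0.34526)/(-3.0808)] = 3.85·0.33635 = 1.2950 g/L.

1.29 g/L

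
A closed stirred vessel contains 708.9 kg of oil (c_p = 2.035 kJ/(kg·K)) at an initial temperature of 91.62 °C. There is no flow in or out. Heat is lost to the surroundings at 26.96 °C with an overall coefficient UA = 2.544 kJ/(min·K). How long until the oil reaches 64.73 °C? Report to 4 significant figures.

Lumped-capacitance energy balance: M c_p dT/dt = UA(T_amb − T).
τ = M c_p/UA = 567.064 min; T_ss = T_amb = 26.9600 °C.
T(t) = T_ss + (T₀ − T_ss)e^(−t/τ); set T = 64.73:
t = −τ ln[(T − T_ss)/(T₀ − T_ss)] = −567.064 · ln(0.584132) = 304.869 min.

304.9 min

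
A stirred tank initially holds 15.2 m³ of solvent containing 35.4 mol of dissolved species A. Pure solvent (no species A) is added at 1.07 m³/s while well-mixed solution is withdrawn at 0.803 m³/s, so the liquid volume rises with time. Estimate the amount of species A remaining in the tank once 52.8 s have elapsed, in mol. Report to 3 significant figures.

4.92 mol

Total volume: dV/dt = Q_in − Q_out = 0.26700 m³/s, so V(t) = 15.2 + 0.26700 t and V(52.8) = 29.298 m³.
Species balance (pure solvent in): dm/dt = −Q_out · m/V(t).
Separate: dm/m = −Q_out dt/V(t) ⇒ ln(m/m₀) = −(Q_out/(Q_in−Q_out)) ln(V/V₀).
m = m₀ (V₀/V)^(Q_out/(Q_in−Q_out)) = 35.4 × (15.2/29.298)^(3.0075) = 4.9193 mol.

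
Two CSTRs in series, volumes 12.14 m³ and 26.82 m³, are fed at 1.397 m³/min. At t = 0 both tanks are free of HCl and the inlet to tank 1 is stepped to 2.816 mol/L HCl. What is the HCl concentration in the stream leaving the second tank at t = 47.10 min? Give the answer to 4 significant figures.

2.384 mol/L

Each tank obeys Vᵢ dCᵢ/dt = Q(Cᵢ₋₁ − Cᵢ), so τᵢ = Vᵢ/Q.
τ₁ = 12.14/1.397 = 8.69005 min; τ₂ = 26.82/1.397 = 19.1983 min.
Solving the cascade with C₁(0)=C₂(0)=0 gives C₂(t) = C_in[1 − (τ₁ e^(−t/τ₁) − τ₂ e^(−t/τ₂))/(τ₁ − τ₂)].
At t = 47.10: e^(−t/τ₁) = 0.00442718, e^(−t/τ₂) = 0.0860055.
C₂ = 2.816·[1 − (8.69005·0.00442718 − 19.1983·0.0860055)/(-10.5082)] = 2.816·0.846531 = 2.38383 mol/L.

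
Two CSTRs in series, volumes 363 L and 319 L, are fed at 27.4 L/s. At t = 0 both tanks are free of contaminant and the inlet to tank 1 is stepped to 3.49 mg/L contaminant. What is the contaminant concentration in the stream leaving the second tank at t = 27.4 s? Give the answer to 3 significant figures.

Each tank obeys Vᵢ dCᵢ/dt = Q(Cᵢ₋₁ − Cᵢ), so τᵢ = Vᵢ/Q.
τ₁ = 363/27.4 = 13.248 s; τ₂ = 319/27.4 = 11.642 s.
Solving the cascade with C₁(0)=C₂(0)=0 gives C₂(t) = C_in[1 − (τ₁ e^(−t/τ₁) − τ₂ e^(−t/τ₂))/(τ₁ − τ₂)].
At t = 27.4: e^(−t/τ₁) = 0.12641, e^(−t/τ₂) = 0.095038.
C₂ = 3.49·[1 − (13.248·0.12641 − 11.642·0.095038)/(1.6058)] = 3.49·0.64613 = 2.2550 mg/L.

2.25 mg/L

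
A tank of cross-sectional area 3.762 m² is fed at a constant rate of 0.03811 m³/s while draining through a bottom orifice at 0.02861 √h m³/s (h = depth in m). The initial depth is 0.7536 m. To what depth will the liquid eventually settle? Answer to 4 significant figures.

1.774 m

A dh/dt = Q_in − 0.02861 √h. Steady state requires inflow = outflow:
Q_in = 0.02861 √h_ss ⇒ √h_ss = 0.03811/0.02861 = 1.33205.
h_ss = 1.33205² = 1.77436 m. (Since h₀ = 0.7536 m < h_ss, the level will rise toward this value.)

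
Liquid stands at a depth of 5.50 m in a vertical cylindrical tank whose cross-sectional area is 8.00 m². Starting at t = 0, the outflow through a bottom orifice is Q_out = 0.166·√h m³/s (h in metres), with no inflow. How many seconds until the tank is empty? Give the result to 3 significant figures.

Accumulation of liquid (constant cross-section A): A dh/dt = −0.166 √h.
This is separable: 2 d(√h)/dt = −0.166/A, so √h = √h₀ − (0.166/(2A)) t.
Set h = 0: 2√h₀ = (0.166/A) t_empty ⇒ t_empty = 2A√h₀/0.166.
t_empty = 2·8.00·√5.50/0.166 = 16.000·2.3452/0.166 = 226.04 s.

226 s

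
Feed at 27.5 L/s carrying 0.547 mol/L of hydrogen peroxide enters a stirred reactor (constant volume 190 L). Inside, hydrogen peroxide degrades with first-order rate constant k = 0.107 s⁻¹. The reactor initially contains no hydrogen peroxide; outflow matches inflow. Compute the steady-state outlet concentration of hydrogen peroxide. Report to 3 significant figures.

0.314 mol/L

Accumulation = in − out − consumed: V dC/dt = Q C_in − Q C − k V C.
Steady state (dC/dt = 0): C_ss = Q C_in/(Q + kV) = C_in/(1 + kV/Q).
C_ss = 27.5·0.547/(27.5 + 0.107·190) = 15.043/47.830 = 0.31450 mol/L.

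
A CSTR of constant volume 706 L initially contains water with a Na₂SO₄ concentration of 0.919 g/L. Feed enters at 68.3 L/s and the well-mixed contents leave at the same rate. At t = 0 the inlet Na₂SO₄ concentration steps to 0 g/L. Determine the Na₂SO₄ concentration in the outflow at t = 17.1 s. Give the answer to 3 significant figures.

Transient balance on the dissolved component: V dC/dt = Q(C_in − C).
Rewrite as dC/dt + C/τ = C_in/τ, τ = V/Q = 10.337 s.
C approaches C_in exponentially: C(t) = C_in + (C₀ − C_in) e^(−t/τ).
C(17.1) = 0 + (0.919 − 0)·e^(−17.1/10.337) = 0 + (0.91900)·0.19123 = 0.17574 g/L.

0.176 g/L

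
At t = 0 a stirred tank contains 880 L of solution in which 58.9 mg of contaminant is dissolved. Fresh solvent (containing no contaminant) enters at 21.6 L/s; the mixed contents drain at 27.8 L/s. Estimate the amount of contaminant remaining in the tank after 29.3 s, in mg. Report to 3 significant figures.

Total volume: dV/dt = Q_in − Q_out = -6.2000 L/s, so V(t) = 880 − 6.2000 t and V(29.3) = 698.34 L.
Solute balance: dm/dt = 0 − Q_out C = −Q_out m/V(t).
Separate: dm/m = −Q_out dt/V(t) ⇒ ln(m/m₀) = −(Q_out/(Q_in−Q_out)) ln(V/V₀).
m = m₀ (V₀/V)^(Q_out/(Q_in−Q_out)) = 58.9 × (880/698.34)^(-4.4839) = 20.886 mg.

20.9 mg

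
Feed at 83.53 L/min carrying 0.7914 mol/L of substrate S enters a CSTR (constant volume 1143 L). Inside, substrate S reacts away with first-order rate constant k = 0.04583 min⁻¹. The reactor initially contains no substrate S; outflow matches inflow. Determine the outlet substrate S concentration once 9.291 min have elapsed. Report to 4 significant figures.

0.3253 mol/L

Species balance: V dC/dt = Q C_in − Q C − k V C.
This is linear with rate a = Q/V + k = 0.118910 min⁻¹.
C_ss = Q C_in/(Q + kV) = 0.486380 mol/L; C(t) = C_ss + (C₀ − C_ss) e^(−a t).
C(9.291) = 0.486380 + (-0.486380)·e^(−0.118910·9.291) = 0.486380 + (-0.486380)·0.331281 = 0.325251 mol/L.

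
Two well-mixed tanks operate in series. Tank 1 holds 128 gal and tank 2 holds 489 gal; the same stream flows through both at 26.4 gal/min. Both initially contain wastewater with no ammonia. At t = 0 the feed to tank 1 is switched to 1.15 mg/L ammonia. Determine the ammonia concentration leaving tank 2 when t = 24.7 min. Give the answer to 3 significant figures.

0.742 mg/L

Time constants: τᵢ = Vᵢ/Q for each well-mixed tank.
τ₁ = 128/26.4 = 4.8485 min; τ₂ = 489/26.4 = 18.523 min.
Tank 1: C₁ = C_in(1 − e^(−t/τ₁)). Tank 2 (τ₁ ≠ τ₂): C₂ = C_in[1 − (τ₁ e^(−t/τ₁) − τ₂ e^(−t/τ₂))/(τ₁ − τ₂)].
At t = 24.7: e^(−t/τ₁) = 0.0061311, e^(−t/τ₂) = 0.26355.
C₂ = 1.15·[1 − (4.8485·0.0061311 − 18.523·0.26355)/(-13.674)] = 1.15·0.64517 = 0.74195 mg/L.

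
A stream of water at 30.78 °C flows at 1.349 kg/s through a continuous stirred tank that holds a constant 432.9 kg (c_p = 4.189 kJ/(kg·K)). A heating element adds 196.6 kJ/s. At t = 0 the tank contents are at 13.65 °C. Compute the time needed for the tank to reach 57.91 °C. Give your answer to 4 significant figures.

614.1 s

M c_p dT/dt = ṁ c_p (T_in − T) + Q̇.
τ = M/ṁ = 320.904 s; T_ss = T_in + Q̇/(ṁ c_p) = 65.5705 °C.
T(t) = T_ss + (T₀ − T_ss) e^(−t/τ). Set T = 57.91:
e^(−t/τ) = (57.91 − 65.5705)/(13.65 − 65.5705) = 0.147544
t = −320.904 · ln(0.147544) = 614.093 s.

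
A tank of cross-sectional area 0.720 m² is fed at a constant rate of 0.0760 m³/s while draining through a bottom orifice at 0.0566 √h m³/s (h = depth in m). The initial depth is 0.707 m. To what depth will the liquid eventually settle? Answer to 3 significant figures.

Level balance: A dh/dt = 0.0760 − 0.0566 √h. Setting dh/dt = 0:
Q_in = 0.0566 √h_ss ⇒ √h_ss = 0.0760/0.0566 = 1.3428.
h_ss = 1.3428² = 1.8030 m. (Since h₀ = 0.707 m < h_ss, the level will rise toward this value.)

1.80 m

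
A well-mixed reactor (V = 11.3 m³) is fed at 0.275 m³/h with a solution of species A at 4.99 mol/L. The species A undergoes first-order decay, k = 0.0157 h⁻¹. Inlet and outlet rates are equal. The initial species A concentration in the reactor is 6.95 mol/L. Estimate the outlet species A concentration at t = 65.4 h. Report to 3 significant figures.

V dC/dt = Q(C_in − C) − k V C.
This is linear with rate a = Q/V + k = 0.040036 h⁻¹.
C_ss = Q C_in/(Q + kV) = 3.0332 mol/L; C(t) = C_ss + (C₀ − C_ss) e^(−a t).
C(65.4) = 3.0332 + (3.9168)·e^(−0.040036·65.4) = 3.0332 + (3.9168)·0.072921 = 3.3188 mol/L.

3.32 mol/L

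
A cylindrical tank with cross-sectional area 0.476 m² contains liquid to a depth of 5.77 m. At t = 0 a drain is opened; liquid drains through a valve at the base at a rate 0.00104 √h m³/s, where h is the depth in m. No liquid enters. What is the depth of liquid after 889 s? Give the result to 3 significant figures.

Volume balance on the tank: A dh/dt = −0.00104 √h.
This is separable: 2 d(√h)/dt = −0.00104/A, so √h = √h₀ − (0.00104/(2A)) t.
√h = √5.77 − 0.00104·889/(2·0.476) = 2.4021 − 0.97118 = 1.4309.
h = 1.4309² = 2.0475 m.

2.05 m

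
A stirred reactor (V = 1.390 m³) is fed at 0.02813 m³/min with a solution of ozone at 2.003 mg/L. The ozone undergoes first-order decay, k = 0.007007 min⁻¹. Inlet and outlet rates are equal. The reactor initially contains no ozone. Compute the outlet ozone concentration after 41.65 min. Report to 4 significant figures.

1.009 mg/L

Accumulation = in − out − consumed: V dC/dt = Q C_in − Q C − k V C.
This is linear with rate a = Q/V + k = 0.0272444 min⁻¹.
C_ss = Q C_in/(Q + kV) = 1.48785 mg/L; C(t) = C_ss + (C₀ − C_ss) e^(−a t).
C(41.65) = 1.48785 + (-1.48785)·e^(−0.0272444·41.65) = 1.48785 + (-1.48785)·0.321509 = 1.00949 mg/L.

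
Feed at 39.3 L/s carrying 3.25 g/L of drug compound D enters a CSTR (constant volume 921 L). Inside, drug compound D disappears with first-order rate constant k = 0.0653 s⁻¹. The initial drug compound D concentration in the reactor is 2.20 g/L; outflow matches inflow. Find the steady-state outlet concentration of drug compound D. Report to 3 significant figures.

1.28 g/L

Species balance: V dC/dt = Q C_in − Q C − k V C.
At steady state: 0 = Q C_in − (Q + kV) C_ss, so C_ss = Q C_in/(Q + kV).
C_ss = 39.3·3.25/(39.3 + 0.0653·921) = 127.72/99.441 = 1.2844 g/L.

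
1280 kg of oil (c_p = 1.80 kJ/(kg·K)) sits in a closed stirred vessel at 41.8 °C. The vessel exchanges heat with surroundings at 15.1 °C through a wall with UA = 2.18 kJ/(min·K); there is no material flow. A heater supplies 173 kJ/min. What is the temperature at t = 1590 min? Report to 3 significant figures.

Heat balance on the well-mixed liquid: M c_p dT/dt = −UA(T − T_amb) + Q̇.
dT/dt = (T_ss − T)/τ with T_ss = T_amb + Q̇/UA = 15.1 + 173/2.18 = 94.458 °C, τ = M c_p/UA = 1280·1.80/2.18 = 1056.9 min.
This is linear first-order; T(t) = T_ss + (T₀ − T_ss) e^(−t/τ).
T(1590) = 94.458 + (-52.658)·0.22214 = 82.760 °C.

82.8 °C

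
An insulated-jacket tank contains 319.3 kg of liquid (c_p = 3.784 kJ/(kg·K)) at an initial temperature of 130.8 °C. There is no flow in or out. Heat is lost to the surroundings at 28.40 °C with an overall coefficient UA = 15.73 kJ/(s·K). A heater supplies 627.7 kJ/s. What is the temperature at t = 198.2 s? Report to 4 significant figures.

73.04 °C

Energy balance: M c_p dT/dt = −UA(T − T_amb) + Q̇.
dT/dt = (T_ss − T)/τ with T_ss = T_amb + Q̇/UA = 28.40 + 627.7/15.73 = 68.3046 °C, τ = M c_p/UA = 319.3·3.784/15.73 = 76.8106 s.
Solution: T(t) = T_ss + (T₀ − T_ss) e^(−t/τ).
T(198.2) = 68.3046 + (62.4954)·0.0757458 = 73.0384 °C.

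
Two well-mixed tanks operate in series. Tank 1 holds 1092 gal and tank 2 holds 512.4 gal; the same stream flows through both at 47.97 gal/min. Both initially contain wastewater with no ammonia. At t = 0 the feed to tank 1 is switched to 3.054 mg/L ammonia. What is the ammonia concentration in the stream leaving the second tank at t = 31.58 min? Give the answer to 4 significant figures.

Each tank obeys Vᵢ dCᵢ/dt = Q(Cᵢ₋₁ − Cᵢ), so τᵢ = Vᵢ/Q.
τ₁ = 1092/47.97 = 22.7642 min; τ₂ = 512.4/47.97 = 10.6817 min.
Solving the cascade with C₁(0)=C₂(0)=0 gives C₂(t) = C_in[1 − (τ₁ e^(−t/τ₁) − τ₂ e^(−t/τ₂))/(τ₁ − τ₂)].
At t = 31.58: e^(−t/τ₁) = 0.249758, e^(−t/τ₂) = 0.0520024.
C₂ = 3.054·[1 − (22.7642·0.249758 − 10.6817·0.0520024)/(12.0826)] = 3.054·0.575415 = 1.75732 mg/L.

1.757 mg/L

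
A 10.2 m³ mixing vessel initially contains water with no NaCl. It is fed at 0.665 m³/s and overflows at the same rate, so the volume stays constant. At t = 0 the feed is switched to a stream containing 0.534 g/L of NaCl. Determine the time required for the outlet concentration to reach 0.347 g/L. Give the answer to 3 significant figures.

16.1 s

Unsteady species balance (constant V, well mixed): V dC/dt = Q(C_in − C), so τ = V/Q = 15.338 s.
C(t) = C_in + (C₀ − C_in) e^(−t/τ). Set C = 0.347 and solve for t:
e^(−t/τ) = (C − C_in)/(C₀ − C_in) = (0.347 − 0.534)/(0 − 0.534) = 0.35019
t = −τ ln(…) = 15.338 × 1.0493 = 16.094 s.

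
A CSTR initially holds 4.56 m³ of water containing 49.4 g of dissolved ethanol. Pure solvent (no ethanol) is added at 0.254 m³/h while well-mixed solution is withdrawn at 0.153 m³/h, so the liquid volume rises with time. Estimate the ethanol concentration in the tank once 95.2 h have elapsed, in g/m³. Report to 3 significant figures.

Total volume: dV/dt = Q_in − Q_out = 0.10100 m³/h, so V(t) = 4.56 + 0.10100 t and V(95.2) = 14.175 m³.
No ethanol enters, so dm/dt = −Q_out · (m/V).
dm/m = −Q_out dt/(V₀ + 0.10100 t); integrating gives ln(m/m₀) = −(Q_out/(Q_in−Q_out)) ln(V/V₀).
m = m₀ (V₀/V)^(Q_out/(Q_in−Q_out)) = 49.4 × (4.56/14.175)^(1.5149) = 8.8627 g.
C = m/V = 8.8627/14.175 = 0.62522 g/m³.

0.625 g/m³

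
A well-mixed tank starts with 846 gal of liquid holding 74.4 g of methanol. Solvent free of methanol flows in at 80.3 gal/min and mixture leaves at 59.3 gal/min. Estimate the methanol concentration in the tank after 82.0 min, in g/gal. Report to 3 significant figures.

Total volume: dV/dt = Q_in − Q_out = 21.000 gal/min, so V(t) = 846 + 21.000 t and V(82.0) = 2568.0 gal.
Solute balance: dm/dt = 0 − Q_out C = −Q_out m/V(t).
Separate: dm/m = −Q_out dt/V(t) ⇒ ln(m/m₀) = −(Q_out/(Q_in−Q_out)) ln(V/V₀).
m = m₀ (V₀/V)^(Q_out/(Q_in−Q_out)) = 74.4 × (846/2568.0)^(2.8238) = 3.2349 g.
C = m/V = 3.2349/2568.0 = 0.0012597 g/gal.

0.00126 g/gal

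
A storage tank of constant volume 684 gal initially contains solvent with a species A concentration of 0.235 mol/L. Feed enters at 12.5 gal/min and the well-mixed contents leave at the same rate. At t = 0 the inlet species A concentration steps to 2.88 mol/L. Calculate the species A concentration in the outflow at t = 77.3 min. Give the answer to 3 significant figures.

Species balance on the tank: V dC/dt = Q(C_in − C).
Rewrite as dC/dt + C/τ = C_in/τ, τ = V/Q = 54.720 min.
This is linear first-order; C(t) = C_in + (C₀ − C_in) e^(−t/τ).
C(77.3) = 2.88 + (0.235 − 2.88)·e^(−77.3/54.720) = 2.88 + (-2.6450)·0.24350 = 2.2359 mol/L.

2.24 mol/L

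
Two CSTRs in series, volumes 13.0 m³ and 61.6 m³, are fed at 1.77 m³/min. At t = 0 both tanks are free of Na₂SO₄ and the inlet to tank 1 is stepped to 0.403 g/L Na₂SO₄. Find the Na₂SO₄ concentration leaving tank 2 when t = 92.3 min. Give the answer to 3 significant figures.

Species balance on tank i: dCᵢ/dt = (Cᵢ₋₁ − Cᵢ)/τᵢ with τᵢ = Vᵢ/Q.
τ₁ = 13.0/1.77 = 7.3446 min; τ₂ = 61.6/1.77 = 34.802 min.
Solving the cascade with C₁(0)=C₂(0)=0 gives C₂(t) = C_in[1 − (τ₁ e^(−t/τ₁) − τ₂ e^(−t/τ₂))/(τ₁ − τ₂)].
At t = 92.3: e^(−t/τ₁) = 3.4851e-06, e^(−t/τ₂) = 0.070501.
C₂ = 0.403·[1 − (7.3446·3.4851e-06 − 34.802·0.070501)/(-27.458)] = 0.403·0.91064 = 0.36699 g/L.

0.367 g/L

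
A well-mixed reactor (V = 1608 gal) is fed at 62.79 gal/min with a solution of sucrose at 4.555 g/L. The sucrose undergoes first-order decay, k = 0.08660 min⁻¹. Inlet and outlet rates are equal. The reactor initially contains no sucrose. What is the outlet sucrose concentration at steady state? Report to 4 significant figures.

1.416 g/L

V dC/dt = Q(C_in − C) − k V C.
Steady state (dC/dt = 0): C_ss = Q C_in/(Q + kV) = C_in/(1 + kV/Q).
C_ss = 62.79·4.555/(62.79 + 0.08660·1608) = 286.008/202.043 = 1.41558 g/L.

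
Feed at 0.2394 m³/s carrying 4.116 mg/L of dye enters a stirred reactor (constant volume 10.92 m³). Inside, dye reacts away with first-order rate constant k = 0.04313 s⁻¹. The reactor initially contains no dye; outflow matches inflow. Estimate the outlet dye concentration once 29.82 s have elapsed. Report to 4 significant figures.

Accumulation = in − out − consumed: V dC/dt = Q C_in − Q C − k V C.
dC/dt = (Q/V) C_in − (Q/V + k) C; effective rate a = Q/V + k = 0.0219231 + 0.04313 = 0.0650531 s⁻¹.
C_ss = Q C_in/(Q + kV) = 1.38710 mg/L; C(t) = C_ss + (C₀ − C_ss) e^(−a t).
C(29.82) = 1.38710 + (-1.38710)·e^(−0.0650531·29.82) = 1.38710 + (-1.38710)·0.143721 = 1.18775 mg/L.

1.188 mg/L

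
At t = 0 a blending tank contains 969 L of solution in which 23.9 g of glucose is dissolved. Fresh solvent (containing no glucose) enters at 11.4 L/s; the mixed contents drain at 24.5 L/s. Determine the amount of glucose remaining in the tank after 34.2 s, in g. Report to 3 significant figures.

Total volume: dV/dt = Q_in − Q_out = -13.100 L/s, so V(t) = 969 − 13.100 t and V(34.2) = 520.98 L.
Solute balance: dm/dt = 0 − Q_out C = −Q_out m/V(t).
dm/m = −Q_out dt/(V₀ − 13.100 t); integrating gives ln(m/m₀) = −(Q_out/(Q_in−Q_out)) ln(V/V₀).
m = m₀ (V₀/V)^(Q_out/(Q_in−Q_out)) = 23.9 × (969/520.98)^(-1.8702) = 7.4880 g.

7.49 g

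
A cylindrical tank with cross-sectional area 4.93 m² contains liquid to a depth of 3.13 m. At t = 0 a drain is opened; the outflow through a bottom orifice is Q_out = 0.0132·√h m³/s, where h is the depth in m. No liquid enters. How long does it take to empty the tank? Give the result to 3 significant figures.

1320 s

A dh/dt = −Q_out = −0.0132 √h.
∫ h^(−1/2) dh = −(0.0132/A) ∫ dt, giving 2√h = 2√h₀ − (0.0132/A) t.
Set h = 0: 2√h₀ = (0.0132/A) t_empty ⇒ t_empty = 2A√h₀/0.0132.
t_empty = 2·4.93·√3.13/0.0132 = 9.8600·1.7692/0.0132 = 1321.5 s.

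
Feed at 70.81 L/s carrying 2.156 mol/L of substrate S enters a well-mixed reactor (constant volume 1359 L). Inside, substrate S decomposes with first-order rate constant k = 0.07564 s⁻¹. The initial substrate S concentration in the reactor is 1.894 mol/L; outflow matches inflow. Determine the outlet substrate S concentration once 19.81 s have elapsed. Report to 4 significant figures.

0.9602 mol/L

V dC/dt = Q(C_in − C) − k V C.
dC/dt = (Q/V) C_in − (Q/V + k) C; effective rate a = Q/V + k = 0.0521045 + 0.07564 = 0.127744 s⁻¹.
C_ss = Q C_in/(Q + kV) = 0.879390 mol/L; C(t) = C_ss + (C₀ − C_ss) e^(−a t).
C(19.81) = 0.879390 + (1.01461)·e^(−0.127744·19.81) = 0.879390 + (1.01461)·0.0796098 = 0.960163 mol/L.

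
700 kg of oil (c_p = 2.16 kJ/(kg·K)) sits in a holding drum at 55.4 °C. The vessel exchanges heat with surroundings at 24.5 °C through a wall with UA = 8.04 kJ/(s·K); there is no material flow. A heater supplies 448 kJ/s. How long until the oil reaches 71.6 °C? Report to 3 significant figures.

199 s

Heat balance on the well-mixed liquid: M c_p dT/dt = −UA(T − T_amb) + Q̇.
τ = M c_p/UA = 188.06 s; T_ss = T_amb + Q̇/UA = 24.5 + 448/8.04 = 80.221 °C.
T(t) = T_ss + (T₀ − T_ss)e^(−t/τ); set T = 71.6:
t = −τ ln[(T − T_ss)/(T₀ − T_ss)] = −188.06 · ln(0.34734) = 198.87 s.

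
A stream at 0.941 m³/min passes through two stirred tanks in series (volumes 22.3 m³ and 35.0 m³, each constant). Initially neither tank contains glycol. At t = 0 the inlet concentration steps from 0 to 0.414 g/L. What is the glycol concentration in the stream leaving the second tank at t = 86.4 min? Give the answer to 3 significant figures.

0.321 g/L

Species balance on tank i: dCᵢ/dt = (Cᵢ₋₁ − Cᵢ)/τᵢ with τᵢ = Vᵢ/Q.
τ₁ = 22.3/0.941 = 23.698 min; τ₂ = 35.0/0.941 = 37.194 min.
Solving the cascade with C₁(0)=C₂(0)=0 gives C₂(t) = C_in[1 − (τ₁ e^(−t/τ₁) − τ₂ e^(−t/τ₂))/(τ₁ − τ₂)].
At t = 86.4: e^(−t/τ₁) = 0.026099, e^(−t/τ₂) = 0.097986.
C₂ = 0.414·[1 − (23.698·0.026099 − 37.194·0.097986)/(-13.496)] = 0.414·0.77579 = 0.32118 g/L.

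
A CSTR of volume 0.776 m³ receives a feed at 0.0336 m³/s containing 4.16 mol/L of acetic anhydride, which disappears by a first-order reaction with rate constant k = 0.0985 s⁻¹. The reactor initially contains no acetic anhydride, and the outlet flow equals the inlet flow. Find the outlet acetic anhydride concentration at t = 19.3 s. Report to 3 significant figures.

1.19 mol/L

V dC/dt = Q(C_in − C) − k V C.
dC/dt = (Q/V) C_in − (Q/V + k) C; effective rate a = Q/V + k = 0.043299 + 0.0985 = 0.14180 s⁻¹.
C_ss = Q C_in/(Q + kV) = 1.2703 mol/L; C(t) = C_ss + (C₀ − C_ss) e^(−a t).
C(19.3) = 1.2703 + (-1.2703)·e^(−0.14180·19.3) = 1.2703 + (-1.2703)·0.064782 = 1.1880 mol/L.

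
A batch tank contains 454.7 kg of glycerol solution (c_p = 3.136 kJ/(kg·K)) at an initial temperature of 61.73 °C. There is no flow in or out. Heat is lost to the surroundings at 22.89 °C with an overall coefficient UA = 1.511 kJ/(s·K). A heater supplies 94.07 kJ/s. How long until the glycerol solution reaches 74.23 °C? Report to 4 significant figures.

Lumped-capacitance energy balance: M c_p dT/dt = UA(T_amb − T) + Q̇.
τ = M c_p/UA = 943.706 s; T_ss = T_amb + Q̇/UA = 22.89 + 94.07/1.511 = 85.1468 °C.
T(t) = T_ss + (T₀ − T_ss)e^(−t/τ); set T = 74.23:
t = −τ ln[(T − T_ss)/(T₀ − T_ss)] = −943.706 · ln(0.466195) = 720.190 s.

720.2 s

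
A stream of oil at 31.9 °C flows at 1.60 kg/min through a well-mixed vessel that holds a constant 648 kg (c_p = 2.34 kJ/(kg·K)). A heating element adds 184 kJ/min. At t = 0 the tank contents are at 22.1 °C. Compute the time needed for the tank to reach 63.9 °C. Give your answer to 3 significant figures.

M c_p dT/dt = ṁ c_p (T_in − T) + Q̇.
τ = M/ṁ = 405.00 min; T_ss = T_in + Q̇/(ṁ c_p) = 81.045 °C.
T(t) = T_ss + (T₀ − T_ss) e^(−t/τ). Set T = 63.9:
e^(−t/τ) = (63.9 − 81.045)/(22.1 − 81.045) = 0.29087
t = −405.00 · ln(0.29087) = 500.13 min.

500 min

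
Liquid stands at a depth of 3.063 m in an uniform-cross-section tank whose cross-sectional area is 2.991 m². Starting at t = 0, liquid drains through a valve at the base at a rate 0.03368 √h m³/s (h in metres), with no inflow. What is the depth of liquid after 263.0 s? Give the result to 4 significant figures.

A dh/dt = −Q_out = −0.03368 √h.
∫ h^(−1/2) dh = −(0.03368/A) ∫ dt, giving 2√h = 2√h₀ − (0.03368/A) t.
√h = √3.063 − 0.03368·263.0/(2·2.991) = 1.75014 − 1.48075 = 0.269394.
h = 0.269394² = 0.0725731 m.

0.07257 m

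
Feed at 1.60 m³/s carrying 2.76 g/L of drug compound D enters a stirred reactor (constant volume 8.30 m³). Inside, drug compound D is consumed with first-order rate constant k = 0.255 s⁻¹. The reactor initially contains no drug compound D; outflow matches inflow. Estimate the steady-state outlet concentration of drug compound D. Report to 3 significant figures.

1.19 g/L

Accumulation = in − out − consumed: V dC/dt = Q C_in − Q C − k V C.
At steady state: 0 = Q C_in − (Q + kV) C_ss, so C_ss = Q C_in/(Q + kV).
C_ss = 1.60·2.76/(1.60 + 0.255·8.30) = 4.4160/3.7165 = 1.1882 g/L.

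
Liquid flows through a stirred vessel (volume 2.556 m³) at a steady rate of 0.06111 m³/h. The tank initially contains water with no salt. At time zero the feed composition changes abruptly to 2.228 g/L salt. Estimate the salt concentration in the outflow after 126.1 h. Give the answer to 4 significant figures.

2.119 g/L

Mass balance on the solute (V constant): V dC/dt = Q(C_in − C).
Time constant τ = V/Q = 2.556/0.06111 = 41.8262 h.
This is linear first-order; C(t) = C_in + (C₀ − C_in) e^(−t/τ).
C(126.1) = 2.228 + (0 − 2.228)·e^(−126.1/41.8262) = 2.228 + (-2.22800)·0.0490529 = 2.11871 g/L.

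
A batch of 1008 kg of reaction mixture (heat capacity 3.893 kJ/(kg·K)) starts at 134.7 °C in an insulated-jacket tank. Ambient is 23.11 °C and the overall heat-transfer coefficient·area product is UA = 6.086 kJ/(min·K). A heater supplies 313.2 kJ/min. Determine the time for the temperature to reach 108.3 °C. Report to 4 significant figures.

Heat balance on the well-mixed liquid: M c_p dT/dt = −UA(T − T_amb) + Q̇.
τ = M c_p/UA = 644.782 min; T_ss = T_amb + Q̇/UA = 23.11 + 313.2/6.086 = 74.5724 °C.
T(t) = T_ss + (T₀ − T_ss)e^(−t/τ); set T = 108.3:
t = −τ ln[(T − T_ss)/(T₀ − T_ss)] = −644.782 · ln(0.560934) = 372.782 min.

372.8 min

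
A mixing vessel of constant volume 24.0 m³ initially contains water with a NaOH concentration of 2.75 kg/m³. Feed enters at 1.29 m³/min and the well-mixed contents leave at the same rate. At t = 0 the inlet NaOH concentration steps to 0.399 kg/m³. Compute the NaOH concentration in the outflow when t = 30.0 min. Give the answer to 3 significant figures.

Transient balance on the dissolved component: V dC/dt = Q(C_in − C).
Rewrite as dC/dt + C/τ = C_in/τ, τ = V/Q = 18.605 min.
Integrating: C(t) = C_in + (C₀ − C_in) e^(−t/τ).
C(30.0) = 0.399 + (2.75 − 0.399)·e^(−30.0/18.605) = 0.399 + (2.3510)·0.19939 = 0.86776 kg/m³.

0.868 kg/m³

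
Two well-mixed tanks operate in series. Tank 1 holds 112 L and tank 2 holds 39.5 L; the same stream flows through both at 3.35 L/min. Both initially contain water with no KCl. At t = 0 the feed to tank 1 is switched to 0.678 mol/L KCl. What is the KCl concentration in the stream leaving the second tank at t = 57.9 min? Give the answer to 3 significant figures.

0.495 mol/L

Species balance on tank i: dCᵢ/dt = (Cᵢ₋₁ − Cᵢ)/τᵢ with τᵢ = Vᵢ/Q.
τ₁ = 112/3.35 = 33.433 min; τ₂ = 39.5/3.35 = 11.791 min.
Solving the cascade with C₁(0)=C₂(0)=0 gives C₂(t) = C_in[1 − (τ₁ e^(−t/τ₁) − τ₂ e^(−t/τ₂))/(τ₁ − τ₂)].
At t = 57.9: e^(−t/τ₁) = 0.17696, e^(−t/τ₂) = 0.0073688.
C₂ = 0.678·[1 − (33.433·0.17696 − 11.791·0.0073688)/(21.642)] = 0.678·0.73064 = 0.49538 mol/L.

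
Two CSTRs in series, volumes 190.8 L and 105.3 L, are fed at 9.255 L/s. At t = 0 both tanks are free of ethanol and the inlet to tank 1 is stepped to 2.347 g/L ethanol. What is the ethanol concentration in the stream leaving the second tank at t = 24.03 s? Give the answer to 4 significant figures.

1.064 g/L

Time constants: τᵢ = Vᵢ/Q for each well-mixed tank.
τ₁ = 190.8/9.255 = 20.6159 s; τ₂ = 105.3/9.255 = 11.3776 s.
Tank 1: C₁ = C_in(1 − e^(−t/τ₁)). Tank 2 (τ₁ ≠ τ₂): C₂ = C_in[1 − (τ₁ e^(−t/τ₁) − τ₂ e^(−t/τ₂))/(τ₁ − τ₂)].
At t = 24.03: e^(−t/τ₁) = 0.311734, e^(−t/τ₂) = 0.120991.
C₂ = 2.347·[1 − (20.6159·0.311734 − 11.3776·0.120991)/(9.23825)] = 2.347·0.453352 = 1.06402 g/L.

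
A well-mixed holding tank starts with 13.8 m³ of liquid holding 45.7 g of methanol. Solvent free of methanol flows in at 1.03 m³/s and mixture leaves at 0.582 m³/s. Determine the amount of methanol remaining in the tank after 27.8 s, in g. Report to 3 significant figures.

Let m(t) be the amount of methanol. Volume: V(t) = V₀ + (Q_in − Q_out) t = 13.8 + 0.44800 t; V(27.8) = 26.254 m³.
Solute balance: dm/dt = 0 − Q_out C = −Q_out m/V(t).
dm/m = −Q_out dt/(V₀ + 0.44800 t); integrating gives ln(m/m₀) = −(Q_out/(Q_in−Q_out)) ln(V/V₀).
m = m₀ (V₀/V)^(Q_out/(Q_in−Q_out)) = 45.7 × (13.8/26.254)^(1.2991) = 19.817 g.

19.8 g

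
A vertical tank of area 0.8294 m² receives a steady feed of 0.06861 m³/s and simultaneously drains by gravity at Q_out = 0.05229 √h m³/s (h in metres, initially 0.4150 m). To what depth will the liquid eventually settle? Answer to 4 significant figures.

A dh/dt = Q_in − 0.05229 √h. Steady state requires inflow = outflow:
Q_in = 0.05229 √h_ss ⇒ √h_ss = 0.06861/0.05229 = 1.31211.
h_ss = 1.31211² = 1.72162 m. (Since h₀ = 0.4150 m < h_ss, the level will rise toward this value.)

1.722 m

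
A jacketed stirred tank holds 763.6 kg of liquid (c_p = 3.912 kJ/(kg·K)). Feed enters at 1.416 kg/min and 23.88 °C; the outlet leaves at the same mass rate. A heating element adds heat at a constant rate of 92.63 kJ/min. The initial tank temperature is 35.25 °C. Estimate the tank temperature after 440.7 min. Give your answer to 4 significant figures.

38.24 °C

M c_p dT/dt = ṁ c_p (T_in − T) + Q̇.
τ = M/ṁ = 539.266 min; T_ss = T_in + Q̇/(ṁ c_p) = 23.88 + 92.63/(1.416·3.912) = 40.6021 °C.
T approaches T_ss exponentially: T(t) = T_ss + (T₀ − T_ss) e^(−t/τ).
T(440.7) = 40.6021 + (-5.35205)·e^(−440.7/539.266) = 40.6021 + (-5.35205)·0.441657 = 38.2383 °C.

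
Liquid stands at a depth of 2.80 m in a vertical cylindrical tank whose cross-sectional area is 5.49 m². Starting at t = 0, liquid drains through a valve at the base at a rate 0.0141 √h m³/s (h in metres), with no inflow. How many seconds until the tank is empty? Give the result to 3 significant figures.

1300 s

With no inflow, A dh/dt = −0.0141 √h.
∫ h^(−1/2) dh = −(0.0141/A) ∫ dt, giving 2√h = 2√h₀ − (0.0141/A) t.
Set h = 0: 2√h₀ = (0.0141/A) t_empty ⇒ t_empty = 2A√h₀/0.0141.
t_empty = 2·5.49·√2.80/0.0141 = 10.980·1.6733/0.0141 = 1303.1 s.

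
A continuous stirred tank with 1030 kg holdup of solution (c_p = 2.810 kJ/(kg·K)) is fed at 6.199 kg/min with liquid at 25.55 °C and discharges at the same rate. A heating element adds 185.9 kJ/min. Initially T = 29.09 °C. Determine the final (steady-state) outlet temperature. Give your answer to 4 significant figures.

36.22 °C

M c_p dT/dt = ṁ c_p (T_in − T) + Q̇.
At steady state dT/dt = 0 ⇒ T_ss = T_in + Q̇/(ṁ c_p) = 25.55 + 185.9/(6.199·2.810) = 36.2221 °C.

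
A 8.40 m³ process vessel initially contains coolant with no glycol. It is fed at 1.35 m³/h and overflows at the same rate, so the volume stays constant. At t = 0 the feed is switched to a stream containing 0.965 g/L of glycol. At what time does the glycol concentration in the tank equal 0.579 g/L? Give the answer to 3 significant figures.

Species balance: V dC/dt = Q(C_in − C) ⇒ τ = V/Q = 6.2222 h.
C(t) = C_in + (C₀ − C_in) e^(−t/τ). Set C = 0.579 and solve for t:
e^(−t/τ) = (C − C_in)/(C₀ − C_in) = (0.579 − 0.965)/(0 − 0.965) = 0.40000
t = −τ ln(…) = 6.2222 × 0.91629 = 5.7014 h.

5.70 h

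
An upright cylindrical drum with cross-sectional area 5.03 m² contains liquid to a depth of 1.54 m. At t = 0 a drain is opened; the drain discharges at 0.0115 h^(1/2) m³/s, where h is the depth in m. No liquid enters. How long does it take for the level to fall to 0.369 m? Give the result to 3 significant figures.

With no inflow, A dh/dt = −0.0115 √h.
Separate and integrate: 2(√h − √h₀) = −(0.0115/A) t.
t = 2A(√h₀ − √h)/0.0115 = 2·5.03·(√1.54 − √0.369)/0.0115
  = 10.060 × (1.2410 − 0.60745) / 0.0115 = 554.19 s.

554 s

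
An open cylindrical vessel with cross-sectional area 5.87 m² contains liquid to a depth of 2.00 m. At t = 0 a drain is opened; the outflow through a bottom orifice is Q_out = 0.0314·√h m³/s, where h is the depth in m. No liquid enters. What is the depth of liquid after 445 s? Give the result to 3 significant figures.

With no inflow, A dh/dt = −0.0314 √h.
∫ h^(−1/2) dh = −(0.0314/A) ∫ dt, giving 2√h = 2√h₀ − (0.0314/A) t.
√h = √2.00 − 0.0314·445/(2·5.87) = 1.4142 − 1.1902 = 0.22401.
h = 0.22401² = 0.050180 m.

0.0502 m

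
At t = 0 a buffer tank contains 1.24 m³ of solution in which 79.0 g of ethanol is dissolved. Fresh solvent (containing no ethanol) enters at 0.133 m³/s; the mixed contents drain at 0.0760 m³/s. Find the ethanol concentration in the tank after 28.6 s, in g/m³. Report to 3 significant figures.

Total volume: dV/dt = Q_in − Q_out = 0.057000 m³/s, so V(t) = 1.24 + 0.057000 t and V(28.6) = 2.8702 m³.
No ethanol enters, so dm/dt = −Q_out · (m/V).
dm/m = −Q_out dt/(V₀ + 0.057000 t); integrating gives ln(m/m₀) = −(Q_out/(Q_in−Q_out)) ln(V/V₀).
m = m₀ (V₀/V)^(Q_out/(Q_in−Q_out)) = 79.0 × (1.24/2.8702)^(1.3333) = 25.801 g.
C = m/V = 25.801/2.8702 = 8.9893 g/m³.

8.99 g/m³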